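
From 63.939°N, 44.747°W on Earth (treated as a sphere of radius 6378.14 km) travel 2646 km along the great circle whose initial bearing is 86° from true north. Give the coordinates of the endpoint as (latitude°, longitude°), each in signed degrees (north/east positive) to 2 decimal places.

Angular distance δ = d/R = 2646/6378.14 = 0.41485 rad; initial bearing θ = 1.5010 rad.
sin φ₂ = sin φ₁ cos δ + cos φ₁ sin δ cos θ = (0.8983)(0.9152) + (0.4393)(0.4031)(0.0698) = 0.8345, so φ₂ = 56.56°.
Δλ = atan2(sin θ sin δ cos φ₁, cos δ − sin φ₁ sin φ₂) = atan2(0.1766, 0.1655) = 46.858°.
λ₂ = -44.747° + 46.858° = 2.11°.

56.56°, 2.11°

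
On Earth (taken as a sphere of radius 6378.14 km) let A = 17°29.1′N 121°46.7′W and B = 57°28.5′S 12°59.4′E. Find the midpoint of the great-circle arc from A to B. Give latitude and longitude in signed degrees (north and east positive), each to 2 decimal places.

-38.17°, -88.21°

The central angle between A and B is δ = 2.2325 rad.
With f = 0.5, the slerp weights are sin((1−f)δ)/sin δ = 1.1388 and sin(fδ)/sin δ = 1.1388.
Weighted sum of the unit vectors: (1.1388)·(-0.5023,-0.8108,0.3005) + (1.1388)·(0.5239,0.1209,-0.8432) = (0.0246, -0.7858, -0.6181).
Converting back: φ = atan2(z, √(x²+y²)) = -38.17°, λ = atan2(y, x) = -88.21°.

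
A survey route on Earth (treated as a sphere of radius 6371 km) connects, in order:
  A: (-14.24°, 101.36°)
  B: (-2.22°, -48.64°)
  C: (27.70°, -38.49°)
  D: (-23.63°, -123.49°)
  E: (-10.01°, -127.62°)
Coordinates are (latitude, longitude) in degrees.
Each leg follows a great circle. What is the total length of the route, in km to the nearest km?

32059 km

Leg A→B: central angle 2.5486 rad, distance 16237.0 km.
Leg B→C: central angle 0.5493 rad, distance 3499.8 km.
Leg C→D: central angle 1.6867 rad, distance 10745.8 km.
Leg D→E: central angle 0.2475 rad, distance 1576.6 km.
Total: 16237.0 + 3499.8 + 10745.8 + 1576.6 ≈ 32059 km.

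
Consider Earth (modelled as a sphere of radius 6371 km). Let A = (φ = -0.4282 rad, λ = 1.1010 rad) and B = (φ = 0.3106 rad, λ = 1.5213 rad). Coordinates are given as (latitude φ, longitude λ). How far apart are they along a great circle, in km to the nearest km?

Let φ₁ = -0.4282 rad, φ₂ = 0.3106 rad, and Δλ = 0.4203 rad.
Haversine: a = sin²(Δφ/2) + cos φ₁ cos φ₂ sin²(Δλ/2) = 0.1304 + (0.9097)(0.9522)(0.0435) = 0.16805.
Central angle c = 2·arcsin(√a) = 0.84479 rad.
Distance = R·c = 6371 × 0.8448 ≈ 5382 km.

5382 km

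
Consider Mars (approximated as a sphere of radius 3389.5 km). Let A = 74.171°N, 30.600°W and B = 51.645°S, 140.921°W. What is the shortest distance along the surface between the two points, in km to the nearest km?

8543 km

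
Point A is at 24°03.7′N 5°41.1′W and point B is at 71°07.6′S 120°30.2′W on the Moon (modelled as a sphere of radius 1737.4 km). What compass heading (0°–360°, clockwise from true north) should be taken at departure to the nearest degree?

200°

With φ₁ = 0.4200, φ₂ = -1.2414, Δλ = -2.0040 rad, the forward-azimuth formula gives
θ = atan2( sin Δλ cos φ₂ , cos φ₁ sin φ₂ − sin φ₁ cos φ₂ cos Δλ ) = atan2(-0.2936, -0.8087) = -160.05°.
Adding 360° brings this into [0°, 360°): 200°.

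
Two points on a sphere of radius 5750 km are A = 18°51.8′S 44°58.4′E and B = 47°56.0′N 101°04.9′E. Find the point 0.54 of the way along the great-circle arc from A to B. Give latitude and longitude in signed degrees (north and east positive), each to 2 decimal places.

19.08°, 69.77°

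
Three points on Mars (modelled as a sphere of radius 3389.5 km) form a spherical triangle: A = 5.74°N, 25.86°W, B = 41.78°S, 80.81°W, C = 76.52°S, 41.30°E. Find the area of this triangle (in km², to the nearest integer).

8583970 km²

Side lengths (central angles): a = 0.9818, b = 1.5780, c = 1.2031 rad; semiperimeter s = 1.8815.
By l'Huilier's theorem, tan(E/4) = √[tan(s/2) tan((s−a)/2) tan((s−b)/2) tan((s−c)/2)], giving spherical excess E = 0.7472 rad.
Area = E·R² = 0.7472 × (3389.5)² ≈ 8583970 km².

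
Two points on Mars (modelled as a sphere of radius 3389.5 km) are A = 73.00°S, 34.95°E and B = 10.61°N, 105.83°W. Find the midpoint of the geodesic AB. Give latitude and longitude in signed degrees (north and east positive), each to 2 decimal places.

-44.76°, -92.10°

Central angle δ = 1.9809 rad. Interpolating on the sphere with fraction f = 0.5:
P = [sin((1−f)δ)·A + sin(fδ)·B] / sin δ = 0.9119·A + 0.9119·B in Cartesian coordinates,
giving P = (-0.0260, -0.7096, -0.7041), i.e. latitude -44.76°, longitude -92.10°.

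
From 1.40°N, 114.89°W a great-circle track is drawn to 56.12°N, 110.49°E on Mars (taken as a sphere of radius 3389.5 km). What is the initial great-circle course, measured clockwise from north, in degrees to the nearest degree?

335°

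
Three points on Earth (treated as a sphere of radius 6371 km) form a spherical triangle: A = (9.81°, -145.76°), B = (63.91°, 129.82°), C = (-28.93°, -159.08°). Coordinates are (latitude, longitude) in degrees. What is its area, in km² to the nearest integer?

21672104 km²

Side lengths (central angles): a = 1.8858, b = 0.7124, c = 1.3744 rad; semiperimeter s = 1.9863.
By l'Huilier's theorem, tan(E/4) = √[tan(s/2) tan((s−a)/2) tan((s−b)/2) tan((s−c)/2)], giving spherical excess E = 0.5339 rad.
Area = E·R² = 0.5339 × (6371)² ≈ 21672104 km².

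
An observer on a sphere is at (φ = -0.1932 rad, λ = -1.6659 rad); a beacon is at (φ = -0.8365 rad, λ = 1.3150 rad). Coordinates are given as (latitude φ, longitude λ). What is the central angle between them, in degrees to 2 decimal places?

120.44°

With latitudes φ₁ = -11.070°, φ₂ = -47.928° and longitude difference Δλ = 170.793°:
cos c = sin φ₁ sin φ₂ + cos φ₁ cos φ₂ cos Δλ = (-0.1920)(-0.7423) + (0.9814)(0.6701)(-0.9871) = -0.50660,
so c = arccos(-0.50660) = 2.10204 rad.
So the angular separation is 120.44°.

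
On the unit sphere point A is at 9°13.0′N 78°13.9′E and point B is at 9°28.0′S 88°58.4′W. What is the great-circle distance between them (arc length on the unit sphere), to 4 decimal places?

With latitudes φ₁ = 9.217°, φ₂ = -9.467° and longitude difference Δλ = -167.205°:
cos c = sin φ₁ sin φ₂ + cos φ₁ cos φ₂ cos Δλ = (0.1602)(-0.1645) + (0.9871)(0.9864)(-0.9752) = -0.97581,
so c = arccos(-0.97581) = 2.92121 rad.
On the unit sphere the arc length equals the central angle: 2.9212.

2.9212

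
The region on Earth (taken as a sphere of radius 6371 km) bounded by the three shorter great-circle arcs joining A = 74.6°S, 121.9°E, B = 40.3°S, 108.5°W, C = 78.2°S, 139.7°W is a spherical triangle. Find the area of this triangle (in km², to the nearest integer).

1018652 km²

Side lengths (central angles): a = 0.6974, b = 0.3603, c = 1.0536 rad; semiperimeter s = 1.0556.
By l'Huilier's theorem, tan(E/4) = √[tan(s/2) tan((s−a)/2) tan((s−b)/2) tan((s−c)/2)], giving spherical excess E = 0.0251 rad.
Area = E·R² = 0.0251 × (6371)² ≈ 1018652 km².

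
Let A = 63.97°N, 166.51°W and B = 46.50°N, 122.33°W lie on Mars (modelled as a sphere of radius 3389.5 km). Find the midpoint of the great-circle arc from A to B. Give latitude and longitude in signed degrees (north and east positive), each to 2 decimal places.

The central angle between A and B is δ = 0.5188 rad.
With f = 0.5, the slerp weights are sin((1−f)δ)/sin δ = 0.5173 and sin(fδ)/sin δ = 0.5173.
Weighted sum of the unit vectors: (0.5173)·(-0.4267,-0.1024,0.8986) + (0.5173)·(-0.3681,-0.5816,0.7254) = (-0.4112, -0.3538, 0.8401).
Converting back: φ = atan2(z, √(x²+y²)) = 57.15°, λ = atan2(y, x) = -139.29°.

57.15°, -139.29°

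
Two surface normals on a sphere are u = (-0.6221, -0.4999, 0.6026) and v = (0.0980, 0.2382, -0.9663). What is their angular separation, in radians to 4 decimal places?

u·v = -0.7623; |u| = 1.0000, |v| = 1.0000.
cos θ = (u·v)/(|u||v|) = -0.7623, so θ = 2.4376 rad.

2.4376 rad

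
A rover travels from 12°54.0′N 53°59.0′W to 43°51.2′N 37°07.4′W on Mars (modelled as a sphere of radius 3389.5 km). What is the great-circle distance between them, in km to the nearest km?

In radians: φ₁ = 0.2251, φ₂ = 0.7654, Δλ = 16.860° = 0.2943 rad.
cos c = sin φ₁ sin φ₂ + cos φ₁ cos φ₂ cos Δλ = (0.2233)(0.6928) + (0.9748)(0.7211)(0.9570) = 0.82737,
so c = arccos(0.82737) = 0.59638 rad.
Distance = R·c = 3389.5 × 0.5964 ≈ 2021 km.

2021 km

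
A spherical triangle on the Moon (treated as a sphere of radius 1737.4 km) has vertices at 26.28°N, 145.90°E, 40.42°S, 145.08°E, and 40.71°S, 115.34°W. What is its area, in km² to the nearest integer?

Side lengths (central angles): a = 1.2378, b = 1.9739, c = 1.1642 rad; semiperimeter s = 2.1880.
By l'Huilier's theorem, tan(E/4) = √[tan(s/2) tan((s−a)/2) tan((s−b)/2) tan((s−c)/2)], giving spherical excess E = 0.9617 rad.
Area = E·R² = 0.9617 × (1737.4)² ≈ 2902943 km².

2902943 km²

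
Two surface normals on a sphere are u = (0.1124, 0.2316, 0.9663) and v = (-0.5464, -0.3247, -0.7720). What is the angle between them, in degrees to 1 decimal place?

152.0°

u·v = -0.8826; |u| = 1.0000, |v| = 1.0000.
cos θ = (u·v)/(|u||v|) = -0.8826, so θ = 152.0°.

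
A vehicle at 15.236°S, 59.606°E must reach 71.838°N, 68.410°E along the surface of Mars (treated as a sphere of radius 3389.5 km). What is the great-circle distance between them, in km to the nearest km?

Let φ₁ = -0.2659 rad, φ₂ = 1.2538 rad, and Δλ = 0.1537 rad.
Haversine: a = sin²(Δφ/2) + cos φ₁ cos φ₂ sin²(Δλ/2) = 0.4745 + (0.9649)(0.3117)(0.0059) = 0.47625.
Central angle c = 2·arcsin(√a) = 1.52328 rad.
Distance = R·c = 3389.5 × 1.5233 ≈ 5163 km.

5163 km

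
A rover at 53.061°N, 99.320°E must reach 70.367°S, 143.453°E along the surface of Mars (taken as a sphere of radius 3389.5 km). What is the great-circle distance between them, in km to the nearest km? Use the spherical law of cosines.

In radians: φ₁ = 0.9261, φ₂ = -1.2281, Δλ = 44.133° = 0.7703 rad.
cos c = sin φ₁ sin φ₂ + cos φ₁ cos φ₂ cos Δλ = (0.7993)(-0.9419) + (0.6010)(0.3360)(0.7177) = -0.60789,
so c = arccos(-0.60789) = 2.22419 rad.
Distance = R·c = 3389.5 × 2.2242 ≈ 7539 km.

7539 km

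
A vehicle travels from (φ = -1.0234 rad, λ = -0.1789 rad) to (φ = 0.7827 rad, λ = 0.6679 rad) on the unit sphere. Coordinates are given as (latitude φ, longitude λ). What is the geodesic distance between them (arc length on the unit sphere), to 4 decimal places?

Let φ₁ = -1.0234 rad, φ₂ = 0.7827 rad, and Δλ = 0.8468 rad.
cos c = sin φ₁ sin φ₂ + cos φ₁ cos φ₂ cos Δλ = (-0.8539)(0.7052) + (0.5205)(0.7090)(0.6624) = -0.35772,
so c = arccos(-0.35772) = 1.93663 rad.
On the unit sphere the arc length equals the central angle: 1.9366.

1.9366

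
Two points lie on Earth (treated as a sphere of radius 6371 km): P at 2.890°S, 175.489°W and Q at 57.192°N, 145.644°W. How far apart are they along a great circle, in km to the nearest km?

With latitudes φ₁ = -2.890°, φ₂ = 57.192° and longitude difference Δλ = 29.845°:
cos c = sin φ₁ sin φ₂ + cos φ₁ cos φ₂ cos Δλ = (-0.0504)(0.8405) + (0.9987)(0.5418)(0.8674) = 0.42699,
so c = arccos(0.42699) = 1.12963 rad.
Distance = R·c = 6371 × 1.1296 ≈ 7197 km.

7197 km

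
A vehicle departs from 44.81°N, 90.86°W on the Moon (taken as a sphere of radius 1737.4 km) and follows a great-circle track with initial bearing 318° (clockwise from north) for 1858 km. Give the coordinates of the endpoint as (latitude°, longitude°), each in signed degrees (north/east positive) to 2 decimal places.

Angular distance δ = d/R = 1858/1737.4 = 1.06941 rad; initial bearing θ = 5.5501 rad.
sin φ₂ = sin φ₁ cos δ + cos φ₁ sin δ cos θ = (0.7048)(0.4806) + (0.7094)(0.8769)(0.7431) = 0.8011, so φ₂ = 53.23°.
Δλ = atan2(sin θ sin δ cos φ₁, cos δ − sin φ₁ sin φ₂) = atan2(-0.4163, -0.0839) = -101.397°.
λ₂ = -90.860° − 101.397° = -192.26° → 167.74° after wrapping to (−180°, 180°].

53.23°, 167.74°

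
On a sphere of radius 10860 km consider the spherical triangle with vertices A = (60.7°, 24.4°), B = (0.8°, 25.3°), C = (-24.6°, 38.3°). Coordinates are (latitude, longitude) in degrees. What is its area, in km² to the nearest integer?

Side lengths (central angles): a = 0.4949, b = 1.5018, c = 1.0455 rad; semiperimeter s = 1.5211.
By l'Huilier's theorem, tan(E/4) = √[tan(s/2) tan((s−a)/2) tan((s−b)/2) tan((s−c)/2)], giving spherical excess E = 0.1415 rad.
Area = E·R² = 0.1415 × (10860)² ≈ 16688734 km².

16688734 km²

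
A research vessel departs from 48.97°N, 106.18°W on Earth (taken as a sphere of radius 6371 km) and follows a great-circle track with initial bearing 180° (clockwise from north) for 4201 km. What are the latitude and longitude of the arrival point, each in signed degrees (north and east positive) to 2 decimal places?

11.19°, -106.18°

Angular distance δ = d/R = 4201/6371 = 0.65939 rad; initial bearing θ = 3.1416 rad.
sin φ₂ = sin φ₁ cos δ + cos φ₁ sin δ cos θ = (0.7544)(0.7904) + (0.6565)(0.6126)(-1.0000) = 0.1941, so φ₂ = 11.19°.
Δλ = atan2(sin θ sin δ cos φ₁, cos δ − sin φ₁ sin φ₂) = atan2(0.0000, 0.6440) = 0.000°.
λ₂ = -106.180° + 0.000° = -106.18°.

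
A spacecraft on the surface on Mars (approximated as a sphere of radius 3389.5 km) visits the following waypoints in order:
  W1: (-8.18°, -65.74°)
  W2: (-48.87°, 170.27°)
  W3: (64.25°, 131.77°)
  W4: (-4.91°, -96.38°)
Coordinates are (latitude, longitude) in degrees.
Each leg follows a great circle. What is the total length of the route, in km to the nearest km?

19723 km

Leg W1→W2: central angle 1.8305 rad, distance 6204.5 km.
Leg W2→W3: central angle 2.0429 rad, distance 6924.5 km.
Leg W3→W4: central angle 1.9454 rad, distance 6593.9 km.
Total: 6204.5 + 6924.5 + 6593.9 ≈ 19723 km.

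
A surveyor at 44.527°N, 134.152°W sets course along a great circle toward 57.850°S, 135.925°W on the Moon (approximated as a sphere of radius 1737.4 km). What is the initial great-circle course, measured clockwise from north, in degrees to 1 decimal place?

With φ₁ = 0.7771, φ₂ = -1.0097, Δλ = -0.0309 rad, the forward-azimuth formula gives
θ = atan2( sin Δλ cos φ₂ , cos φ₁ sin φ₂ − sin φ₁ cos φ₂ cos Δλ ) = atan2(-0.0165, -0.9766) = -179.03°.
Adding 360° brings this into [0°, 360°): 181.0°.

181.0°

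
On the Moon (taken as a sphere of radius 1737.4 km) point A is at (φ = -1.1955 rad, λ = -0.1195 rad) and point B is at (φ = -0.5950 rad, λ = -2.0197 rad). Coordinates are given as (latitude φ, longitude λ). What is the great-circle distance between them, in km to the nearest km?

1970 km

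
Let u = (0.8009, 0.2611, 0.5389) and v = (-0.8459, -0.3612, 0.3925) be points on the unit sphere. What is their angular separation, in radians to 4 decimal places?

u·v = -0.5603; |u| = 1.0000, |v| = 1.0000.
cos θ = (u·v)/(|u||v|) = -0.5602, so θ = 2.1655 rad.

2.1655 rad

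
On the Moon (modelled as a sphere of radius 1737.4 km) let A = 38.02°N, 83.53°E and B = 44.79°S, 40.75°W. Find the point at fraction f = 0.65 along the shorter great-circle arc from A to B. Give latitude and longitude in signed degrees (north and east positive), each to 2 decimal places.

Central angle δ = 2.4171 rad. Interpolating on the sphere with fraction f = 0.65:
P = [sin((1−f)δ)·A + sin(fδ)·B] / sin δ = 1.1296·A + 1.5089·B in Cartesian coordinates,
giving P = (0.9115, 0.1852, -0.3673), i.e. latitude -21.55°, longitude 11.49°.

-21.55°, 11.49°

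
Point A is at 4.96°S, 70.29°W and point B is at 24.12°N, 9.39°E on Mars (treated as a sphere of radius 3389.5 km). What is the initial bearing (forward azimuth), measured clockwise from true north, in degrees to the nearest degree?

With φ₁ = -0.0866, φ₂ = 0.4210, Δλ = 1.3907 rad, the forward-azimuth formula gives
θ = atan2( sin Δλ cos φ₂ , cos φ₁ sin φ₂ − sin φ₁ cos φ₂ cos Δλ ) = atan2(0.8979, 0.4213) = 64.87°.
So the initial bearing is 65°.

65°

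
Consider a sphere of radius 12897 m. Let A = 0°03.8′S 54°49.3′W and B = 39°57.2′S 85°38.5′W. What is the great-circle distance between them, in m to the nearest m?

10979 m

In radians: φ₁ = -0.0011, φ₂ = -0.6973, Δλ = -30.820° = -0.5379 rad.
cos c = sin φ₁ sin φ₂ + cos φ₁ cos φ₂ cos Δλ = (-0.0011)(-0.6422) + (1.0000)(0.7666)(0.8588) = 0.65902,
so c = arccos(0.65902) = 0.85128 rad.
Distance = R·c = 12897 × 0.8513 ≈ 10979 m.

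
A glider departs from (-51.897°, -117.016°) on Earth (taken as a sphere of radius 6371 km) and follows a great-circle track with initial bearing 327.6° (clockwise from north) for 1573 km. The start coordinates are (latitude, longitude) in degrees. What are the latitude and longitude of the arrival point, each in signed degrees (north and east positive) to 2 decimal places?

Angular distance δ = d/R = 1573/6371 = 0.24690 rad; initial bearing θ = 5.7177 rad.
sin φ₂ = sin φ₁ cos δ + cos φ₁ sin δ cos θ = (-0.7869)(0.9697) + (0.6171)(0.2444)(0.8443) = -0.6357, so φ₂ = -39.47°.
Δλ = atan2(sin θ sin δ cos φ₁, cos δ − sin φ₁ sin φ₂) = atan2(-0.0808, 0.4694) = -9.767°.
λ₂ = -117.016° − 9.767° = -126.78°.

-39.47°, -126.78°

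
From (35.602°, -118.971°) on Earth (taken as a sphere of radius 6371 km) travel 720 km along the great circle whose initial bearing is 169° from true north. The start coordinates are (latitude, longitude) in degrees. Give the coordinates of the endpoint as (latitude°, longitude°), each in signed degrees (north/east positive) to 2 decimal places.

Angular distance δ = d/R = 720/6371 = 0.11301 rad; initial bearing θ = 2.9496 rad.
sin φ₂ = sin φ₁ cos δ + cos φ₁ sin δ cos θ = (0.5822)(0.9936) + (0.8131)(0.1128)(-0.9816) = 0.4884, so φ₂ = 29.24°.
Δλ = atan2(sin θ sin δ cos φ₁, cos δ − sin φ₁ sin φ₂) = atan2(0.0175, 0.7093) = 1.413°.
λ₂ = -118.971° + 1.413° = -117.56°.

29.24°, -117.56°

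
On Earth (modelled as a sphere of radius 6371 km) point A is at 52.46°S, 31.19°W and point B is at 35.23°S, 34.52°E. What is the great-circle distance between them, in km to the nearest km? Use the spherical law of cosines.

Let φ₁ = -0.9156 rad, φ₂ = -0.6149 rad, and Δλ = 1.1469 rad.
cos c = sin φ₁ sin φ₂ + cos φ₁ cos φ₂ cos Δλ = (-0.7929)(-0.5769) + (0.6093)(0.8168)(0.4114) = 0.66215,
so c = arccos(0.66215) = 0.84712 rad.
Distance = R·c = 6371 × 0.8471 ≈ 5397 km.

5397 km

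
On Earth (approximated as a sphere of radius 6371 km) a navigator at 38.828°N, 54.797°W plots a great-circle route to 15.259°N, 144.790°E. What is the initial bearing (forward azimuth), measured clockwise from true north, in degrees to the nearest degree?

337°

Δλ = -160.413° = -2.7997 rad.
y = sin Δλ · cos φ₂ = (-0.3352)(0.9647) = -0.3234
x = cos φ₁ sin φ₂ − sin φ₁ cos φ₂ cos Δλ = (0.7790)(0.2632) − (0.6270)(0.9647)(-0.9421) = 0.7749
θ = atan2(y, x) = -22.65°; adding 360° gives 337°.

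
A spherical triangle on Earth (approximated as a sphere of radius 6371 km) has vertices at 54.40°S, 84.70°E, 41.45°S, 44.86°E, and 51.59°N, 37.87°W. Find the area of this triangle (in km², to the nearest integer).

6295109 km²

Side lengths (central angles): a = 2.0485, b = 2.5532, c = 0.5089 rad; semiperimeter s = 2.5553.
By l'Huilier's theorem, tan(E/4) = √[tan(s/2) tan((s−a)/2) tan((s−b)/2) tan((s−c)/2)], giving spherical excess E = 0.1551 rad.
Area = E·R² = 0.1551 × (6371)² ≈ 6295109 km².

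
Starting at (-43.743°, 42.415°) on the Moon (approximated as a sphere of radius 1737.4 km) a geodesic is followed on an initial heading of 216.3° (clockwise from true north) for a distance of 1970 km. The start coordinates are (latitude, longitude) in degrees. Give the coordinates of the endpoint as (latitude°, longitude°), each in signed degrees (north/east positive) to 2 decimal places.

-55.10°, -67.96°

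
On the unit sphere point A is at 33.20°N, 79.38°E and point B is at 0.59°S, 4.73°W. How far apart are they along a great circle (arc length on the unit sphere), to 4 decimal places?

1.4905

With latitudes φ₁ = 33.200°, φ₂ = -0.590° and longitude difference Δλ = -84.110°:
cos c = sin φ₁ sin φ₂ + cos φ₁ cos φ₂ cos Δλ = (0.5476)(-0.0103) + (0.8368)(0.9999)(0.1026) = 0.08022,
so c = arccos(0.08022) = 1.49049 rad.
On the unit sphere the arc length equals the central angle: 1.4905.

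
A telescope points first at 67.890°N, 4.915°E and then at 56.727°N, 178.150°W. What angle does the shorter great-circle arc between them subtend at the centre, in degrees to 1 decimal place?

55.4°

With latitudes φ₁ = 67.890°, φ₂ = 56.727° and longitude difference Δλ = 176.935°:
cos c = sin φ₁ sin φ₂ + cos φ₁ cos φ₂ cos Δλ = (0.9265)(0.8361) + (0.3764)(0.5486)(-0.9986) = 0.56838,
so c = arccos(0.56838) = 0.96626 rad.
So the angular separation is 55.4°.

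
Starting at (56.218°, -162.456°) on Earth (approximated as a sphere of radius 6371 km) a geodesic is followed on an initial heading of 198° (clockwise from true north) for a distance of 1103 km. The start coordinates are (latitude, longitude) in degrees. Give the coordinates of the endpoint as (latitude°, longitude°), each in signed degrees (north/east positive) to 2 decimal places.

Angular distance δ = d/R = 1103/6371 = 0.17313 rad; initial bearing θ = 3.4558 rad.
sin φ₂ = sin φ₁ cos δ + cos φ₁ sin δ cos θ = (0.8312)(0.9851) + (0.5560)(0.1723)(-0.9511) = 0.7276, so φ₂ = 46.69°.
Δλ = atan2(sin θ sin δ cos φ₁, cos δ − sin φ₁ sin φ₂) = atan2(-0.0296, 0.3803) = -4.451°.
λ₂ = -162.456° − 4.451° = -166.91°.

46.69°, -166.91°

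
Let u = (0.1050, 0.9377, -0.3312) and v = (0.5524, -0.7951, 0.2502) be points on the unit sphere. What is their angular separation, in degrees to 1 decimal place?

u·v = -0.7704; |u| = 1.0000, |v| = 1.0000.
cos θ = (u·v)/(|u||v|) = -0.7705, so θ = 140.4°.

140.4°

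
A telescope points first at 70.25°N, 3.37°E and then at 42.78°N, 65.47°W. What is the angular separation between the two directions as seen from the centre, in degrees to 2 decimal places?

With latitudes φ₁ = 70.250°, φ₂ = 42.780° and longitude difference Δλ = -68.840°:
cos c = sin φ₁ sin φ₂ + cos φ₁ cos φ₂ cos Δλ = (0.9412)(0.6792) + (0.3379)(0.7340)(0.3610) = 0.72876,
so c = arccos(0.72876) = 0.75429 rad.
So the angular separation is 43.22°.

43.22°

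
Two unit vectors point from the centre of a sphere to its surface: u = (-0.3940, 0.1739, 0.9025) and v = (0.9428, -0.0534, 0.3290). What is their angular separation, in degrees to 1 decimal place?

u·v = -0.0838; |u| = 1.0000, |v| = 1.0000.
cos θ = (u·v)/(|u||v|) = -0.0838, so θ = 94.8°.

94.8°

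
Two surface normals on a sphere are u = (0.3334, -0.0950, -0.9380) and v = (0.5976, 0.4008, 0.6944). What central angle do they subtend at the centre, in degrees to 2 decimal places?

119.35°

u·v = -0.4902; |u| = 1.0000, |v| = 1.0000.
cos θ = (u·v)/(|u||v|) = -0.4902, so θ = 119.35°.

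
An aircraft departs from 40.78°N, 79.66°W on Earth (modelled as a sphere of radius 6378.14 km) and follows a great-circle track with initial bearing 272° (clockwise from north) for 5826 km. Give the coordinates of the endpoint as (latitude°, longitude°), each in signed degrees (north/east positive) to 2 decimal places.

Angular distance δ = d/R = 5826/6378.14 = 0.91343 rad; initial bearing θ = 4.7473 rad.
sin φ₂ = sin φ₁ cos δ + cos φ₁ sin δ cos θ = (0.6532)(0.6110) + (0.7572)(0.7916)(0.0349) = 0.4200, so φ₂ = 24.84°.
Δλ = atan2(sin θ sin δ cos φ₁, cos δ − sin φ₁ sin φ₂) = atan2(-0.5991, 0.3367) = -60.662°.
λ₂ = -79.660° − 60.662° = -140.32°.

24.84°, -140.32°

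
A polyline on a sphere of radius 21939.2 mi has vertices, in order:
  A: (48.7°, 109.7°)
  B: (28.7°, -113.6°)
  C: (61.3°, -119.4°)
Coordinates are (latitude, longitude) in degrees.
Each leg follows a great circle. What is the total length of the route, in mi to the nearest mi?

48362 mi

Leg A→B: central angle 1.6314 rad, distance 35791.2 mi.
Leg B→C: central angle 0.5730 rad, distance 12570.4 mi.
Total: 35791.2 + 12570.4 ≈ 48362 mi.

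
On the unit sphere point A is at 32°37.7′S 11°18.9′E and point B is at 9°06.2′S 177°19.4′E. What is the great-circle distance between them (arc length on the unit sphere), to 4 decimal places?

2.3769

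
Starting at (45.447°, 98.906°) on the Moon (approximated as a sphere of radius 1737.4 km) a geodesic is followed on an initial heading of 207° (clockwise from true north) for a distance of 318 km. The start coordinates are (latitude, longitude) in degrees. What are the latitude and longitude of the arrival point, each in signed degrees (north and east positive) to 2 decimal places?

35.94°, 93.05°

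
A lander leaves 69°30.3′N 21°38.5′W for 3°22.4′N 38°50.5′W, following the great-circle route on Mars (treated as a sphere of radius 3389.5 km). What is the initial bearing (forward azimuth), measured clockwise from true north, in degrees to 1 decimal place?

Δλ = -17.200° = -0.3002 rad.
y = sin Δλ · cos φ₂ = (-0.2957)(0.9983) = -0.2952
x = cos φ₁ sin φ₂ − sin φ₁ cos φ₂ cos Δλ = (0.3501)(0.0588) − (0.9367)(0.9983)(0.9553) = -0.8727
θ = atan2(y, x) = -161.31°; adding 360° gives 198.7°.

198.7°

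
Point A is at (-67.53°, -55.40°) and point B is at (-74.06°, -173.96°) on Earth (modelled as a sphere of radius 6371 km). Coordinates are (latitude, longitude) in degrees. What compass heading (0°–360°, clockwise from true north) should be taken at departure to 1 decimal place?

206.3°

Δλ = -118.560° = -2.0693 rad.
y = sin Δλ · cos φ₂ = (-0.8783)(0.2746) = -0.2412
x = cos φ₁ sin φ₂ − sin φ₁ cos φ₂ cos Δλ = (0.3822)(-0.9615) − (-0.9241)(0.2746)(-0.4781) = -0.4888
θ = atan2(y, x) = -153.74°; adding 360° gives 206.3°.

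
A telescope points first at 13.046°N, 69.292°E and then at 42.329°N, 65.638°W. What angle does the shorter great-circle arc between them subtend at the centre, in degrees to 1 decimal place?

In radians: φ₁ = 0.2277, φ₂ = 0.7388, Δλ = -134.930° = -2.3550 rad.
Haversine: a = sin²(Δφ/2) + cos φ₁ cos φ₂ sin²(Δλ/2) = 0.0639 + (0.9742)(0.7393)(0.8531) = 0.67832.
Central angle c = 2·arcsin(√a) = 1.93546 rad.
So the angular separation is 110.9°.

110.9°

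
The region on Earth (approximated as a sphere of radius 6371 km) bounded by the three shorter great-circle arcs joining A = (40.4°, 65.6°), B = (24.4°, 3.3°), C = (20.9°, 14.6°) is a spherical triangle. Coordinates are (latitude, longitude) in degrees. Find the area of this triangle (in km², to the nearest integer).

2930384 km²

Side lengths (central angles): a = 0.1919, b = 0.8245, c = 0.9396 rad; semiperimeter s = 0.9780.
By l'Huilier's theorem, tan(E/4) = √[tan(s/2) tan((s−a)/2) tan((s−b)/2) tan((s−c)/2)], giving spherical excess E = 0.0722 rad.
Area = E·R² = 0.0722 × (6371)² ≈ 2930384 km².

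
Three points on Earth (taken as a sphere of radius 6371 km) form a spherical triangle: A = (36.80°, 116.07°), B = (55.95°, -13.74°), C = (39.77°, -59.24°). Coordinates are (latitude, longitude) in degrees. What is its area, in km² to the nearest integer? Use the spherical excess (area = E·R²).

Side lengths (central angles): a = 0.5887, b = 1.8031, c = 1.3600 rad; semiperimeter s = 1.8759.
By l'Huilier's theorem, tan(E/4) = √[tan(s/2) tan((s−a)/2) tan((s−b)/2) tan((s−c)/2)], giving spherical excess E = 0.3952 rad.
Area = E·R² = 0.3952 × (6371)² ≈ 16039386 km².

16039386 km²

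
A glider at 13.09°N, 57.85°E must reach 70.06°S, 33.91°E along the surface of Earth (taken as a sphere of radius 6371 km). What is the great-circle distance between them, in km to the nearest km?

Let φ₁ = 0.2285 rad, φ₂ = -1.2228 rad, and Δλ = -0.4178 rad.
cos c = sin φ₁ sin φ₂ + cos φ₁ cos φ₂ cos Δλ = (0.2265)(-0.9401) + (0.9740)(0.3410)(0.9140) = 0.09069,
so c = arccos(0.09069) = 1.47998 rad.
Distance = R·c = 6371 × 1.4800 ≈ 9429 km.

9429 km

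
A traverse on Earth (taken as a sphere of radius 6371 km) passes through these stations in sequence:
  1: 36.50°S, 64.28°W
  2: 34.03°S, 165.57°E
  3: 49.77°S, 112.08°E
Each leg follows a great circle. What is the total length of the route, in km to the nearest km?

15270 km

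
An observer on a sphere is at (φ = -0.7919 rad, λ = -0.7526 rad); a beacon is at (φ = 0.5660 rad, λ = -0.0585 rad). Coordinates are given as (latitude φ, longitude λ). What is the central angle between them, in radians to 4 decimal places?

1.4966 rad

Let φ₁ = -0.7919 rad, φ₂ = 0.5660 rad, and Δλ = 0.6941 rad.
Haversine: a = sin²(Δφ/2) + cos φ₁ cos φ₂ sin²(Δλ/2) = 0.3944 + (0.7025)(0.8441)(0.1157) = 0.46295.
Central angle c = 2·arcsin(√a) = 1.49663 rad.
So the angular separation is 1.4966 rad.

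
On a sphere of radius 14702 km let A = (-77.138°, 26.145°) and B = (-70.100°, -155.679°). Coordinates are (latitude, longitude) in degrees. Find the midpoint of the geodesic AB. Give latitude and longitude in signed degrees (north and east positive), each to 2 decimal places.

Central angle δ = 0.5717 rad. Interpolating on the sphere with fraction f = 0.5:
P = [sin((1−f)δ)·A + sin(fδ)·B] / sin δ = 0.5211·A + 0.5211·B in Cartesian coordinates,
giving P = (-0.0575, -0.0219, -0.9981), i.e. latitude -86.47°, longitude -159.12°.

-86.47°, -159.12°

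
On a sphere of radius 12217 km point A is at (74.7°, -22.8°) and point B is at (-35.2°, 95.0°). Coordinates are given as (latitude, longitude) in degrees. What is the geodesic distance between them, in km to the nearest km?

In radians: φ₁ = 1.3038, φ₂ = -0.6144, Δλ = 117.800° = 2.0560 rad.
Haversine: a = sin²(Δφ/2) + cos φ₁ cos φ₂ sin²(Δλ/2) = 0.6702 + (0.2639)(0.8171)(0.7332) = 0.82828.
Central angle c = 2·arcsin(√a) = 2.28705 rad.
Distance = R·c = 12217 × 2.2871 ≈ 27941 km.

27941 km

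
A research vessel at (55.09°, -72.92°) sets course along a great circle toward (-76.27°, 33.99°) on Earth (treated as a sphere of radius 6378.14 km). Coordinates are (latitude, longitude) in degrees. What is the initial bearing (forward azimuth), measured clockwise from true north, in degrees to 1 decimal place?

155.5°

Δλ = 106.910° = 1.8659 rad.
y = sin Δλ · cos φ₂ = (0.9568)(0.2373) = 0.2271
x = cos φ₁ sin φ₂ − sin φ₁ cos φ₂ cos Δλ = (0.5723)(-0.9714) − (0.8201)(0.2373)(-0.2909) = -0.4993
θ = atan2(y, x) = 155.54°, so the bearing is 155.5°.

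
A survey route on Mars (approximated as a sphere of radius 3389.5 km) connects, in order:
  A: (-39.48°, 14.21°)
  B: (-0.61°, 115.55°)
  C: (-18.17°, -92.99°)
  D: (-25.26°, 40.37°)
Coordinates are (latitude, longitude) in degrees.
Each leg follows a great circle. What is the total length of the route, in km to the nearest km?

21401 km

Leg A→B: central angle 1.7163 rad, distance 5817.4 km.
Leg B→C: central angle 2.5523 rad, distance 8650.9 km.
Leg C→D: central angle 2.0453 rad, distance 6932.5 km.
Total: 5817.4 + 8650.9 + 6932.5 ≈ 21401 km.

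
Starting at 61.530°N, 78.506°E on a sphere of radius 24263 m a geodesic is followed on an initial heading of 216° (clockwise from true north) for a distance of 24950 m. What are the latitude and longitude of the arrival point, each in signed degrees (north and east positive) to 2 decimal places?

Angular distance δ = d/R = 24950/24263 = 1.02831 rad; initial bearing θ = 3.7699 rad.
sin φ₂ = sin φ₁ cos δ + cos φ₁ sin δ cos θ = (0.8791)(0.5163) + (0.4767)(0.8564)(-0.8090) = 0.1235, so φ₂ = 7.10°.
Δλ = atan2(sin θ sin δ cos φ₁, cos δ − sin φ₁ sin φ₂) = atan2(-0.2400, 0.4077) = -30.483°.
λ₂ = 78.506° − 30.483° = 48.02°.

7.10°, 48.02°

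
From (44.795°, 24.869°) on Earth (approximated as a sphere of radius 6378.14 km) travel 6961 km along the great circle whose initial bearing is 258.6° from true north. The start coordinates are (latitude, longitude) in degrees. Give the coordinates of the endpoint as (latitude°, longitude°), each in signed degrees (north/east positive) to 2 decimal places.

11.57°, -37.73°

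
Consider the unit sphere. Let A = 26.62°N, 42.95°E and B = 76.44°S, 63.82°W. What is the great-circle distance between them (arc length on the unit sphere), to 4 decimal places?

Let φ₁ = 0.4646 rad, φ₂ = -1.3341 rad, and Δλ = -1.8635 rad.
cos c = sin φ₁ sin φ₂ + cos φ₁ cos φ₂ cos Δλ = (0.4481)(-0.9721) + (0.8940)(0.2345)(-0.2885) = -0.49606,
so c = arccos(-0.49606) = 2.08985 rad.
On the unit sphere the arc length equals the central angle: 2.0899.

2.0899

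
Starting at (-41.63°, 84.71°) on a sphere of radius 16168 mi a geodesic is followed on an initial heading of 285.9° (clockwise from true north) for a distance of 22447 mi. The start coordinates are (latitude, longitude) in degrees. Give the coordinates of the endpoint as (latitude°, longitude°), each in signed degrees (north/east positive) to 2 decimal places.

4.64°, 13.11°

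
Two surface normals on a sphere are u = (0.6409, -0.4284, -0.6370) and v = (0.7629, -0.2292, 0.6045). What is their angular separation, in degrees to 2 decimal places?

u·v = 0.2021; |u| = 1.0000, |v| = 1.0000.
cos θ = (u·v)/(|u||v|) = 0.2021, so θ = 78.34°.

78.34°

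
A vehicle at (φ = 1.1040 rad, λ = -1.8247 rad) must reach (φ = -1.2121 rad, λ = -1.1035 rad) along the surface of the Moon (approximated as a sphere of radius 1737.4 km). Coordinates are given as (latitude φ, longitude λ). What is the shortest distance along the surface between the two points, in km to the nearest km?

With latitudes φ₁ = 63.255°, φ₂ = -69.448° and longitude difference Δλ = 41.322°:
cos c = sin φ₁ sin φ₂ + cos φ₁ cos φ₂ cos Δλ = (0.8930)(-0.9364) + (0.4500)(0.3511)(0.7510) = -0.71753,
so c = arccos(-0.71753) = 2.37105 rad.
Distance = R·c = 1737.4 × 2.3710 ≈ 4119 km.

4119 km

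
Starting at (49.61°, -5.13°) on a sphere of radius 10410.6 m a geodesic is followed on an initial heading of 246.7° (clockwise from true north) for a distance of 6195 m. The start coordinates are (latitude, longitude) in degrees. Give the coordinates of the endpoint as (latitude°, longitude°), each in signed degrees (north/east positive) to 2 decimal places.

Angular distance δ = d/R = 6195/10410.6 = 0.59507 rad; initial bearing θ = 4.3057 rad.
sin φ₂ = sin φ₁ cos δ + cos φ₁ sin δ cos θ = (0.7617)(0.8281) + (0.6480)(0.5606)(-0.3955) = 0.4871, so φ₂ = 29.15°.
Δλ = atan2(sin θ sin δ cos φ₁, cos δ − sin φ₁ sin φ₂) = atan2(-0.3336, 0.4571) = -36.121°.
λ₂ = -5.130° − 36.121° = -41.25°.

29.15°, -41.25°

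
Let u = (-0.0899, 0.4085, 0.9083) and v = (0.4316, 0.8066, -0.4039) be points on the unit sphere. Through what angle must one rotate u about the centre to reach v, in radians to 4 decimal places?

1.6470 rad

u·v = -0.0762; |u| = 1.0000, |v| = 1.0000.
cos θ = (u·v)/(|u||v|) = -0.0762, so θ = 1.6470 rad.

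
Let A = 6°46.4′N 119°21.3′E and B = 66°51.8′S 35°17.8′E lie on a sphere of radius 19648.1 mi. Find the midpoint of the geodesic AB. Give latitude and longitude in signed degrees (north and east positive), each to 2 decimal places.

-35.96°, 98.64°

Central angle δ = 1.6389 rad. Interpolating on the sphere with fraction f = 0.5:
P = [sin((1−f)δ)·A + sin(fδ)·B] / sin δ = 0.7325·A + 0.7325·B in Cartesian coordinates,
giving P = (-0.1217, 0.8003, -0.5872), i.e. latitude -35.96°, longitude 98.64°.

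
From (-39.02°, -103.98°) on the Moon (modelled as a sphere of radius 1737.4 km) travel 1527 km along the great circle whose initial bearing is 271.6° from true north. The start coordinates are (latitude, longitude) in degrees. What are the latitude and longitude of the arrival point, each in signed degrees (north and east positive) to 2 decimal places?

-22.64°, -160.49°

Angular distance δ = d/R = 1527/1737.4 = 0.87890 rad; initial bearing θ = 4.7403 rad.
sin φ₂ = sin φ₁ cos δ + cos φ₁ sin δ cos θ = (-0.6296)(0.6380) + (0.7769)(0.7700)(0.0279) = -0.3850, so φ₂ = -22.64°.
Δλ = atan2(sin θ sin δ cos φ₁, cos δ − sin φ₁ sin φ₂) = atan2(-0.5980, 0.3956) = -56.514°.
λ₂ = -103.980° − 56.514° = -160.49°.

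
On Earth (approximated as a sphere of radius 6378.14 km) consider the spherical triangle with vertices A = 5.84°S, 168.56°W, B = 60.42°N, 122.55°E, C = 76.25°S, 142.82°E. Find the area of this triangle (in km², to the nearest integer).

62976221 km²

Side lengths (central angles): a = 2.3960, b = 1.3128, c = 1.4823 rad; semiperimeter s = 2.5955.
By l'Huilier's theorem, tan(E/4) = √[tan(s/2) tan((s−a)/2) tan((s−b)/2) tan((s−c)/2)], giving spherical excess E = 1.5481 rad.
Area = E·R² = 1.5481 × (6378.14)² ≈ 62976221 km².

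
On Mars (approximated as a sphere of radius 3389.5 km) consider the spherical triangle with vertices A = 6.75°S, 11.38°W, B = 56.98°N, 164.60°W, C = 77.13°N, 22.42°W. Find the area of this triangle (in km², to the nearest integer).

Side lengths (central angles): a = 0.7648, b = 1.4681, c = 2.1916 rad; semiperimeter s = 2.2122.
By l'Huilier's theorem, tan(E/4) = √[tan(s/2) tan((s−a)/2) tan((s−b)/2) tan((s−c)/2)], giving spherical excess E = 0.3364 rad.
Area = E·R² = 0.3364 × (3389.5)² ≈ 3864252 km².

3864252 km²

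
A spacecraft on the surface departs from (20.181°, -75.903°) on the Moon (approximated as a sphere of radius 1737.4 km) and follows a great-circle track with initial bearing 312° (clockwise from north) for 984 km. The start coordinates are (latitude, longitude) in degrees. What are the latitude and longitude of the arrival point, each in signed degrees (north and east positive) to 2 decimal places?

Angular distance δ = d/R = 984/1737.4 = 0.56636 rad; initial bearing θ = 5.4454 rad.
sin φ₂ = sin φ₁ cos δ + cos φ₁ sin δ cos θ = (0.3450)(0.8439) + (0.9386)(0.5366)(0.6691) = 0.6281, so φ₂ = 38.91°.
Δλ = atan2(sin θ sin δ cos φ₁, cos δ − sin φ₁ sin φ₂) = atan2(-0.3743, 0.6272) = -30.827°.
λ₂ = -75.903° − 30.827° = -106.73°.

38.91°, -106.73°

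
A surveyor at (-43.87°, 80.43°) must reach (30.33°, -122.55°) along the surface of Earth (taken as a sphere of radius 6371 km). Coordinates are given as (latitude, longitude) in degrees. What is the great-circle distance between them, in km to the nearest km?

In radians: φ₁ = -0.7657, φ₂ = 0.5294, Δλ = 157.020° = 2.7405 rad.
cos c = sin φ₁ sin φ₂ + cos φ₁ cos φ₂ cos Δλ = (-0.6930)(0.5050) + (0.7209)(0.8631)(-0.9206) = -0.92283,
so c = arccos(-0.92283) = 2.74615 rad.
Distance = R·c = 6371 × 2.7462 ≈ 17496 km.

17496 km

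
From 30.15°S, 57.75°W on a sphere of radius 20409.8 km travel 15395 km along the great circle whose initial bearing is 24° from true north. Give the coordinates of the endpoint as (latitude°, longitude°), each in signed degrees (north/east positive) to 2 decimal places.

10.07°, -41.32°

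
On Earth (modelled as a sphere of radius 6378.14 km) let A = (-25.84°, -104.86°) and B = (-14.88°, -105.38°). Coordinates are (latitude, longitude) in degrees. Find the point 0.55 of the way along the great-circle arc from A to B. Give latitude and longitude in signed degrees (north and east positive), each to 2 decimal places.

-19.81°, -105.16°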